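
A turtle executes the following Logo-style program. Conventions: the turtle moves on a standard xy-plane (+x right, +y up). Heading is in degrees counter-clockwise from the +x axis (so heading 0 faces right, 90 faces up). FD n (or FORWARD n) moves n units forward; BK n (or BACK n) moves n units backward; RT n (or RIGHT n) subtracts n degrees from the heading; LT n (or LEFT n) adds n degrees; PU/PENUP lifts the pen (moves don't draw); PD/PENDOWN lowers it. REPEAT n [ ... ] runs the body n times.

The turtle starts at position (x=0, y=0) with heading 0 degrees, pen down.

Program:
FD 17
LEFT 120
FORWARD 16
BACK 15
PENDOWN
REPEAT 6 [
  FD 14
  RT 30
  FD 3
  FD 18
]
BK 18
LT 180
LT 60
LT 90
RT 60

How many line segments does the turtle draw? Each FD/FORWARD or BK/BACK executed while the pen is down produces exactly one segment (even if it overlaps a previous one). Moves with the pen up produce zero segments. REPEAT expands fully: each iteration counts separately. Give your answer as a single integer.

Executing turtle program step by step:
Start: pos=(0,0), heading=0, pen down
FD 17: (0,0) -> (17,0) [heading=0, draw]
LT 120: heading 0 -> 120
FD 16: (17,0) -> (9,13.856) [heading=120, draw]
BK 15: (9,13.856) -> (16.5,0.866) [heading=120, draw]
PD: pen down
REPEAT 6 [
  -- iteration 1/6 --
  FD 14: (16.5,0.866) -> (9.5,12.99) [heading=120, draw]
  RT 30: heading 120 -> 90
  FD 3: (9.5,12.99) -> (9.5,15.99) [heading=90, draw]
  FD 18: (9.5,15.99) -> (9.5,33.99) [heading=90, draw]
  -- iteration 2/6 --
  FD 14: (9.5,33.99) -> (9.5,47.99) [heading=90, draw]
  RT 30: heading 90 -> 60
  FD 3: (9.5,47.99) -> (11,50.588) [heading=60, draw]
  FD 18: (11,50.588) -> (20,66.177) [heading=60, draw]
  -- iteration 3/6 --
  FD 14: (20,66.177) -> (27,78.301) [heading=60, draw]
  RT 30: heading 60 -> 30
  FD 3: (27,78.301) -> (29.598,79.801) [heading=30, draw]
  FD 18: (29.598,79.801) -> (45.187,88.801) [heading=30, draw]
  -- iteration 4/6 --
  FD 14: (45.187,88.801) -> (57.311,95.801) [heading=30, draw]
  RT 30: heading 30 -> 0
  FD 3: (57.311,95.801) -> (60.311,95.801) [heading=0, draw]
  FD 18: (60.311,95.801) -> (78.311,95.801) [heading=0, draw]
  -- iteration 5/6 --
  FD 14: (78.311,95.801) -> (92.311,95.801) [heading=0, draw]
  RT 30: heading 0 -> 330
  FD 3: (92.311,95.801) -> (94.909,94.301) [heading=330, draw]
  FD 18: (94.909,94.301) -> (110.497,85.301) [heading=330, draw]
  -- iteration 6/6 --
  FD 14: (110.497,85.301) -> (122.622,78.301) [heading=330, draw]
  RT 30: heading 330 -> 300
  FD 3: (122.622,78.301) -> (124.122,75.703) [heading=300, draw]
  FD 18: (124.122,75.703) -> (133.122,60.115) [heading=300, draw]
]
BK 18: (133.122,60.115) -> (124.122,75.703) [heading=300, draw]
LT 180: heading 300 -> 120
LT 60: heading 120 -> 180
LT 90: heading 180 -> 270
RT 60: heading 270 -> 210
Final: pos=(124.122,75.703), heading=210, 22 segment(s) drawn
Segments drawn: 22

Answer: 22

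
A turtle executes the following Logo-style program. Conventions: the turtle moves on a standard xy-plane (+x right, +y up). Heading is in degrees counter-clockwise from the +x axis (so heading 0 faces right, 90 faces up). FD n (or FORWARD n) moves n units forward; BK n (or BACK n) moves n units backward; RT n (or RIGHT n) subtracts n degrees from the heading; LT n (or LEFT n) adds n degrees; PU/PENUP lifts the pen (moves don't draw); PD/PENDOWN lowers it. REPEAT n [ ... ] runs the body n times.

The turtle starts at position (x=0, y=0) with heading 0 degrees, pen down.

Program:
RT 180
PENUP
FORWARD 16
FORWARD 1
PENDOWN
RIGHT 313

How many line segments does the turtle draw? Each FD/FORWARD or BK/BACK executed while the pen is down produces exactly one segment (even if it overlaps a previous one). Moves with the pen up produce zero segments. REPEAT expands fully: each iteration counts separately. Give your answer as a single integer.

Executing turtle program step by step:
Start: pos=(0,0), heading=0, pen down
RT 180: heading 0 -> 180
PU: pen up
FD 16: (0,0) -> (-16,0) [heading=180, move]
FD 1: (-16,0) -> (-17,0) [heading=180, move]
PD: pen down
RT 313: heading 180 -> 227
Final: pos=(-17,0), heading=227, 0 segment(s) drawn
Segments drawn: 0

Answer: 0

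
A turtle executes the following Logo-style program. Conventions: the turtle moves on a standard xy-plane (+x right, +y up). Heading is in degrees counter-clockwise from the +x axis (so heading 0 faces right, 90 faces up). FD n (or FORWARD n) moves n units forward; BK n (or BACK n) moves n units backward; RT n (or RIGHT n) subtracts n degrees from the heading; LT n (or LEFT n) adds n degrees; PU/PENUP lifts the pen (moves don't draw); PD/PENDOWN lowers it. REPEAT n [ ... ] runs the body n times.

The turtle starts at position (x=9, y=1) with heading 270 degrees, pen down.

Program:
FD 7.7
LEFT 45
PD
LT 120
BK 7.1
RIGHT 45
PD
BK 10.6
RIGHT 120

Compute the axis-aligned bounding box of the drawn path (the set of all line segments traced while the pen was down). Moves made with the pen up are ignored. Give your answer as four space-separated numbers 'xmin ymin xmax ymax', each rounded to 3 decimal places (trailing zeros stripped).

Executing turtle program step by step:
Start: pos=(9,1), heading=270, pen down
FD 7.7: (9,1) -> (9,-6.7) [heading=270, draw]
LT 45: heading 270 -> 315
PD: pen down
LT 120: heading 315 -> 75
BK 7.1: (9,-6.7) -> (7.162,-13.558) [heading=75, draw]
RT 45: heading 75 -> 30
PD: pen down
BK 10.6: (7.162,-13.558) -> (-2.017,-18.858) [heading=30, draw]
RT 120: heading 30 -> 270
Final: pos=(-2.017,-18.858), heading=270, 3 segment(s) drawn

Segment endpoints: x in {-2.017, 7.162, 9, 9}, y in {-18.858, -13.558, -6.7, 1}
xmin=-2.017, ymin=-18.858, xmax=9, ymax=1

Answer: -2.017 -18.858 9 1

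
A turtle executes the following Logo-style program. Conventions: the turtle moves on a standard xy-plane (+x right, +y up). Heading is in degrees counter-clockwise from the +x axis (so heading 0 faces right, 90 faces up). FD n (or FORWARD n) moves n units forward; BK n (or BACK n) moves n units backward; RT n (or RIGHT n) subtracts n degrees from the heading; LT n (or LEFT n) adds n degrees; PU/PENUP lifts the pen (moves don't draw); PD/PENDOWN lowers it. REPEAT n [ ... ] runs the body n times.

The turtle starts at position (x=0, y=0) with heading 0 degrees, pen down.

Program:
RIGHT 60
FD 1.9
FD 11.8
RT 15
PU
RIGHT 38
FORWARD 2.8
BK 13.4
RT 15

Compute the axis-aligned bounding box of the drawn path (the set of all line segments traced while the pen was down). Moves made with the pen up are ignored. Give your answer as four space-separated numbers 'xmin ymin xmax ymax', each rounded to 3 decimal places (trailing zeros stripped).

Answer: 0 -11.865 6.85 0

Derivation:
Executing turtle program step by step:
Start: pos=(0,0), heading=0, pen down
RT 60: heading 0 -> 300
FD 1.9: (0,0) -> (0.95,-1.645) [heading=300, draw]
FD 11.8: (0.95,-1.645) -> (6.85,-11.865) [heading=300, draw]
RT 15: heading 300 -> 285
PU: pen up
RT 38: heading 285 -> 247
FD 2.8: (6.85,-11.865) -> (5.756,-14.442) [heading=247, move]
BK 13.4: (5.756,-14.442) -> (10.992,-2.107) [heading=247, move]
RT 15: heading 247 -> 232
Final: pos=(10.992,-2.107), heading=232, 2 segment(s) drawn

Segment endpoints: x in {0, 0.95, 6.85}, y in {-11.865, -1.645, 0}
xmin=0, ymin=-11.865, xmax=6.85, ymax=0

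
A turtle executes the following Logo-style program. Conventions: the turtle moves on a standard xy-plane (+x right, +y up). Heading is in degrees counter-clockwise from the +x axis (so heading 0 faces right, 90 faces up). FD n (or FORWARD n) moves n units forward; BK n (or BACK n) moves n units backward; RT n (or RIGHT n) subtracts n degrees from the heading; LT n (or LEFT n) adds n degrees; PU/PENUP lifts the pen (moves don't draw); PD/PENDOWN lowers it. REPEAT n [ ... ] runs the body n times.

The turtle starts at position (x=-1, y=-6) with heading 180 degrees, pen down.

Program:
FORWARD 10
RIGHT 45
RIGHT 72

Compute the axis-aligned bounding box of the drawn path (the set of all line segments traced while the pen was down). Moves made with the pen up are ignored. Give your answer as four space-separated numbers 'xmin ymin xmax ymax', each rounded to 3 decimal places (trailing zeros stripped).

Executing turtle program step by step:
Start: pos=(-1,-6), heading=180, pen down
FD 10: (-1,-6) -> (-11,-6) [heading=180, draw]
RT 45: heading 180 -> 135
RT 72: heading 135 -> 63
Final: pos=(-11,-6), heading=63, 1 segment(s) drawn

Segment endpoints: x in {-11, -1}, y in {-6, -6}
xmin=-11, ymin=-6, xmax=-1, ymax=-6

Answer: -11 -6 -1 -6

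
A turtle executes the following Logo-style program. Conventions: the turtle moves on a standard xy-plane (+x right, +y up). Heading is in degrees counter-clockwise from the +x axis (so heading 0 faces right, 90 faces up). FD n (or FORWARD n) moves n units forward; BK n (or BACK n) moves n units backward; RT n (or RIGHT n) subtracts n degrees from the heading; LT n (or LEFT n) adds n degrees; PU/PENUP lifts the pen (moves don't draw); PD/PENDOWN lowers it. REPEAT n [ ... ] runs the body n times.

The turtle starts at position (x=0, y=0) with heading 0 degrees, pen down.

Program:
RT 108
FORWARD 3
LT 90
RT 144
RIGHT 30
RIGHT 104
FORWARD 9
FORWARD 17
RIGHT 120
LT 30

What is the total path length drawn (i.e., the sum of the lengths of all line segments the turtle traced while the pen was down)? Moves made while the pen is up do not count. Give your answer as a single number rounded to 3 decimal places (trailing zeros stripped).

Answer: 29

Derivation:
Executing turtle program step by step:
Start: pos=(0,0), heading=0, pen down
RT 108: heading 0 -> 252
FD 3: (0,0) -> (-0.927,-2.853) [heading=252, draw]
LT 90: heading 252 -> 342
RT 144: heading 342 -> 198
RT 30: heading 198 -> 168
RT 104: heading 168 -> 64
FD 9: (-0.927,-2.853) -> (3.018,5.236) [heading=64, draw]
FD 17: (3.018,5.236) -> (10.471,20.515) [heading=64, draw]
RT 120: heading 64 -> 304
LT 30: heading 304 -> 334
Final: pos=(10.471,20.515), heading=334, 3 segment(s) drawn

Segment lengths:
  seg 1: (0,0) -> (-0.927,-2.853), length = 3
  seg 2: (-0.927,-2.853) -> (3.018,5.236), length = 9
  seg 3: (3.018,5.236) -> (10.471,20.515), length = 17
Total = 29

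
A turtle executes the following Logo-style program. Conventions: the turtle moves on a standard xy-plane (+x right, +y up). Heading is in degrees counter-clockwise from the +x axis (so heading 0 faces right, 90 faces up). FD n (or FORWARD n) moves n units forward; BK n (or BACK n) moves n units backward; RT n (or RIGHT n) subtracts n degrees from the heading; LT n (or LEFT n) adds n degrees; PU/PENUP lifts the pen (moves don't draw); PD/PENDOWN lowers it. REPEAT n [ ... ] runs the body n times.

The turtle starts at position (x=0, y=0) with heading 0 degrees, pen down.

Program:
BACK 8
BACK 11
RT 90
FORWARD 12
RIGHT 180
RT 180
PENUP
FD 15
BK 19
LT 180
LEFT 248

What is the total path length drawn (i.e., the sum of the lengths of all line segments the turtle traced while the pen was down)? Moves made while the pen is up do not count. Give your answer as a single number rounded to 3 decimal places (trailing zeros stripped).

Executing turtle program step by step:
Start: pos=(0,0), heading=0, pen down
BK 8: (0,0) -> (-8,0) [heading=0, draw]
BK 11: (-8,0) -> (-19,0) [heading=0, draw]
RT 90: heading 0 -> 270
FD 12: (-19,0) -> (-19,-12) [heading=270, draw]
RT 180: heading 270 -> 90
RT 180: heading 90 -> 270
PU: pen up
FD 15: (-19,-12) -> (-19,-27) [heading=270, move]
BK 19: (-19,-27) -> (-19,-8) [heading=270, move]
LT 180: heading 270 -> 90
LT 248: heading 90 -> 338
Final: pos=(-19,-8), heading=338, 3 segment(s) drawn

Segment lengths:
  seg 1: (0,0) -> (-8,0), length = 8
  seg 2: (-8,0) -> (-19,0), length = 11
  seg 3: (-19,0) -> (-19,-12), length = 12
Total = 31

Answer: 31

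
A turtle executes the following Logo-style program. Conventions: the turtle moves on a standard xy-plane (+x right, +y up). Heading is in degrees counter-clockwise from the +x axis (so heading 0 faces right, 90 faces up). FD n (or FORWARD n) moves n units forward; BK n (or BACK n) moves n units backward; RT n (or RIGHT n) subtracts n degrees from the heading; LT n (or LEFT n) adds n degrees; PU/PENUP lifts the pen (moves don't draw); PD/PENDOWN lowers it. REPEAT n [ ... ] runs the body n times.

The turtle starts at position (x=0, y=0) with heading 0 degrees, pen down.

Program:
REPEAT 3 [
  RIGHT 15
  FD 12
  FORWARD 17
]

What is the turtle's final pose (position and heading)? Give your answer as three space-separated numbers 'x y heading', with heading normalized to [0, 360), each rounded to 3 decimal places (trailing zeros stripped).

Answer: 73.633 -42.512 315

Derivation:
Executing turtle program step by step:
Start: pos=(0,0), heading=0, pen down
REPEAT 3 [
  -- iteration 1/3 --
  RT 15: heading 0 -> 345
  FD 12: (0,0) -> (11.591,-3.106) [heading=345, draw]
  FD 17: (11.591,-3.106) -> (28.012,-7.506) [heading=345, draw]
  -- iteration 2/3 --
  RT 15: heading 345 -> 330
  FD 12: (28.012,-7.506) -> (38.404,-13.506) [heading=330, draw]
  FD 17: (38.404,-13.506) -> (53.127,-22.006) [heading=330, draw]
  -- iteration 3/3 --
  RT 15: heading 330 -> 315
  FD 12: (53.127,-22.006) -> (61.612,-30.491) [heading=315, draw]
  FD 17: (61.612,-30.491) -> (73.633,-42.512) [heading=315, draw]
]
Final: pos=(73.633,-42.512), heading=315, 6 segment(s) drawn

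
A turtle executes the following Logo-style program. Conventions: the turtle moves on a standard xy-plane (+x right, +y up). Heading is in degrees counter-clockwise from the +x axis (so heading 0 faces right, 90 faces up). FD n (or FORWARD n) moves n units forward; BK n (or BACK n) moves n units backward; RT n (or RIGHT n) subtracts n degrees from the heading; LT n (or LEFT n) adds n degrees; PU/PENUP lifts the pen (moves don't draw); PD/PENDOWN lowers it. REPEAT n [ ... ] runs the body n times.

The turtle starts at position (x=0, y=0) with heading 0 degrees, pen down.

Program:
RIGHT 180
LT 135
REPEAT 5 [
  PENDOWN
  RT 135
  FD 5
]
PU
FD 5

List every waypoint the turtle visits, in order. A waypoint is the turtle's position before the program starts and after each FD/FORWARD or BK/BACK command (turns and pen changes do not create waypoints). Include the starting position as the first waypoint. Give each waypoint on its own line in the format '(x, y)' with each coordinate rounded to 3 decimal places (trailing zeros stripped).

Executing turtle program step by step:
Start: pos=(0,0), heading=0, pen down
RT 180: heading 0 -> 180
LT 135: heading 180 -> 315
REPEAT 5 [
  -- iteration 1/5 --
  PD: pen down
  RT 135: heading 315 -> 180
  FD 5: (0,0) -> (-5,0) [heading=180, draw]
  -- iteration 2/5 --
  PD: pen down
  RT 135: heading 180 -> 45
  FD 5: (-5,0) -> (-1.464,3.536) [heading=45, draw]
  -- iteration 3/5 --
  PD: pen down
  RT 135: heading 45 -> 270
  FD 5: (-1.464,3.536) -> (-1.464,-1.464) [heading=270, draw]
  -- iteration 4/5 --
  PD: pen down
  RT 135: heading 270 -> 135
  FD 5: (-1.464,-1.464) -> (-5,2.071) [heading=135, draw]
  -- iteration 5/5 --
  PD: pen down
  RT 135: heading 135 -> 0
  FD 5: (-5,2.071) -> (0,2.071) [heading=0, draw]
]
PU: pen up
FD 5: (0,2.071) -> (5,2.071) [heading=0, move]
Final: pos=(5,2.071), heading=0, 5 segment(s) drawn
Waypoints (7 total):
(0, 0)
(-5, 0)
(-1.464, 3.536)
(-1.464, -1.464)
(-5, 2.071)
(0, 2.071)
(5, 2.071)

Answer: (0, 0)
(-5, 0)
(-1.464, 3.536)
(-1.464, -1.464)
(-5, 2.071)
(0, 2.071)
(5, 2.071)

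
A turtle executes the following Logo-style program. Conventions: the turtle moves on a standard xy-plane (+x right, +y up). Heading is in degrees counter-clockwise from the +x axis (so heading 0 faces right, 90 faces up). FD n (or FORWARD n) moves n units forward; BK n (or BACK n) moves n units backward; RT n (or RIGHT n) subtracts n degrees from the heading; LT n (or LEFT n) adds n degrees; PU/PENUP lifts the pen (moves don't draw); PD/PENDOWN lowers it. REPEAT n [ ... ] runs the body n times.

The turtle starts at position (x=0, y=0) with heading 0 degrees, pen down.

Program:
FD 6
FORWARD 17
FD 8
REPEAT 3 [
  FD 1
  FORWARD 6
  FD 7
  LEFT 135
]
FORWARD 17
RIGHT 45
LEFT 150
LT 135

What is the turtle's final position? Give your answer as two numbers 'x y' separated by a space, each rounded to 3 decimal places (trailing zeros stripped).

Executing turtle program step by step:
Start: pos=(0,0), heading=0, pen down
FD 6: (0,0) -> (6,0) [heading=0, draw]
FD 17: (6,0) -> (23,0) [heading=0, draw]
FD 8: (23,0) -> (31,0) [heading=0, draw]
REPEAT 3 [
  -- iteration 1/3 --
  FD 1: (31,0) -> (32,0) [heading=0, draw]
  FD 6: (32,0) -> (38,0) [heading=0, draw]
  FD 7: (38,0) -> (45,0) [heading=0, draw]
  LT 135: heading 0 -> 135
  -- iteration 2/3 --
  FD 1: (45,0) -> (44.293,0.707) [heading=135, draw]
  FD 6: (44.293,0.707) -> (40.05,4.95) [heading=135, draw]
  FD 7: (40.05,4.95) -> (35.101,9.899) [heading=135, draw]
  LT 135: heading 135 -> 270
  -- iteration 3/3 --
  FD 1: (35.101,9.899) -> (35.101,8.899) [heading=270, draw]
  FD 6: (35.101,8.899) -> (35.101,2.899) [heading=270, draw]
  FD 7: (35.101,2.899) -> (35.101,-4.101) [heading=270, draw]
  LT 135: heading 270 -> 45
]
FD 17: (35.101,-4.101) -> (47.121,7.92) [heading=45, draw]
RT 45: heading 45 -> 0
LT 150: heading 0 -> 150
LT 135: heading 150 -> 285
Final: pos=(47.121,7.92), heading=285, 13 segment(s) drawn

Answer: 47.121 7.92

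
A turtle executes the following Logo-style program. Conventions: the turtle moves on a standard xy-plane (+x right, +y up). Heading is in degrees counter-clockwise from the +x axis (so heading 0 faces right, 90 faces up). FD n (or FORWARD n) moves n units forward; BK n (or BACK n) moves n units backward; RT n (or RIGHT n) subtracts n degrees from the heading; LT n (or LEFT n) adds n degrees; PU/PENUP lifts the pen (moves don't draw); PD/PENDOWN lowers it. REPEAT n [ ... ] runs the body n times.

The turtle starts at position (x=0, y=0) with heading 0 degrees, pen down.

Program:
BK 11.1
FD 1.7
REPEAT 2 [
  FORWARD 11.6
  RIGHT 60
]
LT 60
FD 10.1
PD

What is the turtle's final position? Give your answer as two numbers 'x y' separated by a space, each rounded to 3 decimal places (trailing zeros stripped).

Executing turtle program step by step:
Start: pos=(0,0), heading=0, pen down
BK 11.1: (0,0) -> (-11.1,0) [heading=0, draw]
FD 1.7: (-11.1,0) -> (-9.4,0) [heading=0, draw]
REPEAT 2 [
  -- iteration 1/2 --
  FD 11.6: (-9.4,0) -> (2.2,0) [heading=0, draw]
  RT 60: heading 0 -> 300
  -- iteration 2/2 --
  FD 11.6: (2.2,0) -> (8,-10.046) [heading=300, draw]
  RT 60: heading 300 -> 240
]
LT 60: heading 240 -> 300
FD 10.1: (8,-10.046) -> (13.05,-18.793) [heading=300, draw]
PD: pen down
Final: pos=(13.05,-18.793), heading=300, 5 segment(s) drawn

Answer: 13.05 -18.793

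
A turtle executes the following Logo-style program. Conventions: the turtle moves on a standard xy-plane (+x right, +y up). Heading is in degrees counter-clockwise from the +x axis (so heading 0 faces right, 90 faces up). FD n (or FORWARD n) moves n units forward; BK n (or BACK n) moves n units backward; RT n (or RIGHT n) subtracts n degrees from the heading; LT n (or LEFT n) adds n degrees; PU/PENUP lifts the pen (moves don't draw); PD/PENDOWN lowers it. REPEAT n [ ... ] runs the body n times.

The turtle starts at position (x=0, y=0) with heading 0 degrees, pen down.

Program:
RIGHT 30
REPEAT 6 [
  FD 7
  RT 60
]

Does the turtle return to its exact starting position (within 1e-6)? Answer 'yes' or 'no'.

Executing turtle program step by step:
Start: pos=(0,0), heading=0, pen down
RT 30: heading 0 -> 330
REPEAT 6 [
  -- iteration 1/6 --
  FD 7: (0,0) -> (6.062,-3.5) [heading=330, draw]
  RT 60: heading 330 -> 270
  -- iteration 2/6 --
  FD 7: (6.062,-3.5) -> (6.062,-10.5) [heading=270, draw]
  RT 60: heading 270 -> 210
  -- iteration 3/6 --
  FD 7: (6.062,-10.5) -> (0,-14) [heading=210, draw]
  RT 60: heading 210 -> 150
  -- iteration 4/6 --
  FD 7: (0,-14) -> (-6.062,-10.5) [heading=150, draw]
  RT 60: heading 150 -> 90
  -- iteration 5/6 --
  FD 7: (-6.062,-10.5) -> (-6.062,-3.5) [heading=90, draw]
  RT 60: heading 90 -> 30
  -- iteration 6/6 --
  FD 7: (-6.062,-3.5) -> (0,0) [heading=30, draw]
  RT 60: heading 30 -> 330
]
Final: pos=(0,0), heading=330, 6 segment(s) drawn

Start position: (0, 0)
Final position: (0, 0)
Distance = 0; < 1e-6 -> CLOSED

Answer: yes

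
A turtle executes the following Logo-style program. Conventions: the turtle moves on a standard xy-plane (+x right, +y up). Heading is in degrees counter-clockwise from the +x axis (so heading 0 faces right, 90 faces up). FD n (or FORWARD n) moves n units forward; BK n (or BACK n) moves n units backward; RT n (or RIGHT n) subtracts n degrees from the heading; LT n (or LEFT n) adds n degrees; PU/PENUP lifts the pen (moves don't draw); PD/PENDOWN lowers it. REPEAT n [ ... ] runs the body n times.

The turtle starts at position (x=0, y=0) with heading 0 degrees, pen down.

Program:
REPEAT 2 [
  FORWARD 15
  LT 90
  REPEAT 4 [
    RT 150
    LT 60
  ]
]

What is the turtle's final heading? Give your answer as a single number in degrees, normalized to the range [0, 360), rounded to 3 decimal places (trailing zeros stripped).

Executing turtle program step by step:
Start: pos=(0,0), heading=0, pen down
REPEAT 2 [
  -- iteration 1/2 --
  FD 15: (0,0) -> (15,0) [heading=0, draw]
  LT 90: heading 0 -> 90
  REPEAT 4 [
    -- iteration 1/4 --
    RT 150: heading 90 -> 300
    LT 60: heading 300 -> 0
    -- iteration 2/4 --
    RT 150: heading 0 -> 210
    LT 60: heading 210 -> 270
    -- iteration 3/4 --
    RT 150: heading 270 -> 120
    LT 60: heading 120 -> 180
    -- iteration 4/4 --
    RT 150: heading 180 -> 30
    LT 60: heading 30 -> 90
  ]
  -- iteration 2/2 --
  FD 15: (15,0) -> (15,15) [heading=90, draw]
  LT 90: heading 90 -> 180
  REPEAT 4 [
    -- iteration 1/4 --
    RT 150: heading 180 -> 30
    LT 60: heading 30 -> 90
    -- iteration 2/4 --
    RT 150: heading 90 -> 300
    LT 60: heading 300 -> 0
    -- iteration 3/4 --
    RT 150: heading 0 -> 210
    LT 60: heading 210 -> 270
    -- iteration 4/4 --
    RT 150: heading 270 -> 120
    LT 60: heading 120 -> 180
  ]
]
Final: pos=(15,15), heading=180, 2 segment(s) drawn

Answer: 180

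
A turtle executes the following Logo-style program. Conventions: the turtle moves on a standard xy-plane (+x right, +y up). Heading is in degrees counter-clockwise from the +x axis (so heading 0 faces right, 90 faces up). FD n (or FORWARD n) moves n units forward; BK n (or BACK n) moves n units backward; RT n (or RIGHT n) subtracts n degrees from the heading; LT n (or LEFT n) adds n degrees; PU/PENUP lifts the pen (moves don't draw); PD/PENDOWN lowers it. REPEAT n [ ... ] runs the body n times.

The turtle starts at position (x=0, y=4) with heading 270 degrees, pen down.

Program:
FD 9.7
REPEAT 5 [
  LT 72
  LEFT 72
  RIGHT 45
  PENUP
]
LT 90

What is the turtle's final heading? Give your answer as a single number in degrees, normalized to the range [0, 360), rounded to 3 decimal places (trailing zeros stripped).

Executing turtle program step by step:
Start: pos=(0,4), heading=270, pen down
FD 9.7: (0,4) -> (0,-5.7) [heading=270, draw]
REPEAT 5 [
  -- iteration 1/5 --
  LT 72: heading 270 -> 342
  LT 72: heading 342 -> 54
  RT 45: heading 54 -> 9
  PU: pen up
  -- iteration 2/5 --
  LT 72: heading 9 -> 81
  LT 72: heading 81 -> 153
  RT 45: heading 153 -> 108
  PU: pen up
  -- iteration 3/5 --
  LT 72: heading 108 -> 180
  LT 72: heading 180 -> 252
  RT 45: heading 252 -> 207
  PU: pen up
  -- iteration 4/5 --
  LT 72: heading 207 -> 279
  LT 72: heading 279 -> 351
  RT 45: heading 351 -> 306
  PU: pen up
  -- iteration 5/5 --
  LT 72: heading 306 -> 18
  LT 72: heading 18 -> 90
  RT 45: heading 90 -> 45
  PU: pen up
]
LT 90: heading 45 -> 135
Final: pos=(0,-5.7), heading=135, 1 segment(s) drawn

Answer: 135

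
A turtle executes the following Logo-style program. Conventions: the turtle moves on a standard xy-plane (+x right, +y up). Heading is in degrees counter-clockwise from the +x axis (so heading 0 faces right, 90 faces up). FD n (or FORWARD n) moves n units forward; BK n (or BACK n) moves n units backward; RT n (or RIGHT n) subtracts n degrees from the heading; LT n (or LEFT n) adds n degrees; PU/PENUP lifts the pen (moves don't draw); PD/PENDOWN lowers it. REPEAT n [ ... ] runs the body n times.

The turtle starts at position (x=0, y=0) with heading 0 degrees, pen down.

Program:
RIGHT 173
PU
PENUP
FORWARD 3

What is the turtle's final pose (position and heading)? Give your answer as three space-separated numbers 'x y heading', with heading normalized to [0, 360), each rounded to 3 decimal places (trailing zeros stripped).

Answer: -2.978 -0.366 187

Derivation:
Executing turtle program step by step:
Start: pos=(0,0), heading=0, pen down
RT 173: heading 0 -> 187
PU: pen up
PU: pen up
FD 3: (0,0) -> (-2.978,-0.366) [heading=187, move]
Final: pos=(-2.978,-0.366), heading=187, 0 segment(s) drawn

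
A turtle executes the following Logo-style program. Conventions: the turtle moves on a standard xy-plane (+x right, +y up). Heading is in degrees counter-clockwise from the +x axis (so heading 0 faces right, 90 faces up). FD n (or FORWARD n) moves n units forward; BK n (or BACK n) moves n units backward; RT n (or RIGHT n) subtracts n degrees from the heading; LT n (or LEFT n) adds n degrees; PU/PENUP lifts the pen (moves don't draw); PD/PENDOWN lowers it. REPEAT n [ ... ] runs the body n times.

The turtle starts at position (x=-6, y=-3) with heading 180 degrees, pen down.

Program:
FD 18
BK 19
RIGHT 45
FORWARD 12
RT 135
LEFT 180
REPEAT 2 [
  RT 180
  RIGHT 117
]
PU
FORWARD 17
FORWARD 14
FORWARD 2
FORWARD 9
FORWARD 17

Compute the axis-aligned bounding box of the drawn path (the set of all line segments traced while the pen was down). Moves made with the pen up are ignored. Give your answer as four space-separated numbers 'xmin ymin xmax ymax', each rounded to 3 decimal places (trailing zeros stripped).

Executing turtle program step by step:
Start: pos=(-6,-3), heading=180, pen down
FD 18: (-6,-3) -> (-24,-3) [heading=180, draw]
BK 19: (-24,-3) -> (-5,-3) [heading=180, draw]
RT 45: heading 180 -> 135
FD 12: (-5,-3) -> (-13.485,5.485) [heading=135, draw]
RT 135: heading 135 -> 0
LT 180: heading 0 -> 180
REPEAT 2 [
  -- iteration 1/2 --
  RT 180: heading 180 -> 0
  RT 117: heading 0 -> 243
  -- iteration 2/2 --
  RT 180: heading 243 -> 63
  RT 117: heading 63 -> 306
]
PU: pen up
FD 17: (-13.485,5.485) -> (-3.493,-8.268) [heading=306, move]
FD 14: (-3.493,-8.268) -> (4.736,-19.594) [heading=306, move]
FD 2: (4.736,-19.594) -> (5.912,-21.212) [heading=306, move]
FD 9: (5.912,-21.212) -> (11.202,-28.493) [heading=306, move]
FD 17: (11.202,-28.493) -> (21.194,-42.247) [heading=306, move]
Final: pos=(21.194,-42.247), heading=306, 3 segment(s) drawn

Segment endpoints: x in {-24, -13.485, -6, -5}, y in {-3, -3, 5.485}
xmin=-24, ymin=-3, xmax=-5, ymax=5.485

Answer: -24 -3 -5 5.485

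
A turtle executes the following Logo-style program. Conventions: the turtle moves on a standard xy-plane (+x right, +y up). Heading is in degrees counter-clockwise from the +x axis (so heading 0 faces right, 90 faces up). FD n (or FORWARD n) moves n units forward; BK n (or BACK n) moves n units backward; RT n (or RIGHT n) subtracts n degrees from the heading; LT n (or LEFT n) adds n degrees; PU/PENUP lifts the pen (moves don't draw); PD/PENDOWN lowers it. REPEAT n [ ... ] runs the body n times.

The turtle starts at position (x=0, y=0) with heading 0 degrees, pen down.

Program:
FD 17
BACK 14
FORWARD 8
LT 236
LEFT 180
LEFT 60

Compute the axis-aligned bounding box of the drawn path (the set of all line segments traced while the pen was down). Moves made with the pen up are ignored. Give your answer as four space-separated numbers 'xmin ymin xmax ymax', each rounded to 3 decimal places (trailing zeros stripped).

Executing turtle program step by step:
Start: pos=(0,0), heading=0, pen down
FD 17: (0,0) -> (17,0) [heading=0, draw]
BK 14: (17,0) -> (3,0) [heading=0, draw]
FD 8: (3,0) -> (11,0) [heading=0, draw]
LT 236: heading 0 -> 236
LT 180: heading 236 -> 56
LT 60: heading 56 -> 116
Final: pos=(11,0), heading=116, 3 segment(s) drawn

Segment endpoints: x in {0, 3, 11, 17}, y in {0}
xmin=0, ymin=0, xmax=17, ymax=0

Answer: 0 0 17 0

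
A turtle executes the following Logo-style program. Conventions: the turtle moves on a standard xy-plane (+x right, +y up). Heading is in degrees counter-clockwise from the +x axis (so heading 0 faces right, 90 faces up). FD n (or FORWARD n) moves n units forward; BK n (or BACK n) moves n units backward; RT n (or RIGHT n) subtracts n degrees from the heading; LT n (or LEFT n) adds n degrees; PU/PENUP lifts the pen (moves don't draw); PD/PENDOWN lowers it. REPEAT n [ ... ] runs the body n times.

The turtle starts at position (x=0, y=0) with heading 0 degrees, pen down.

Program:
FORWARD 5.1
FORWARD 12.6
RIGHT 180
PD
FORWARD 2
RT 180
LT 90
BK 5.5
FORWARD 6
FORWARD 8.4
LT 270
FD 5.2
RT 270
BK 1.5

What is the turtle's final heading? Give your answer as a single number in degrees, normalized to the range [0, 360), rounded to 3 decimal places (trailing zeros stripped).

Executing turtle program step by step:
Start: pos=(0,0), heading=0, pen down
FD 5.1: (0,0) -> (5.1,0) [heading=0, draw]
FD 12.6: (5.1,0) -> (17.7,0) [heading=0, draw]
RT 180: heading 0 -> 180
PD: pen down
FD 2: (17.7,0) -> (15.7,0) [heading=180, draw]
RT 180: heading 180 -> 0
LT 90: heading 0 -> 90
BK 5.5: (15.7,0) -> (15.7,-5.5) [heading=90, draw]
FD 6: (15.7,-5.5) -> (15.7,0.5) [heading=90, draw]
FD 8.4: (15.7,0.5) -> (15.7,8.9) [heading=90, draw]
LT 270: heading 90 -> 0
FD 5.2: (15.7,8.9) -> (20.9,8.9) [heading=0, draw]
RT 270: heading 0 -> 90
BK 1.5: (20.9,8.9) -> (20.9,7.4) [heading=90, draw]
Final: pos=(20.9,7.4), heading=90, 8 segment(s) drawn

Answer: 90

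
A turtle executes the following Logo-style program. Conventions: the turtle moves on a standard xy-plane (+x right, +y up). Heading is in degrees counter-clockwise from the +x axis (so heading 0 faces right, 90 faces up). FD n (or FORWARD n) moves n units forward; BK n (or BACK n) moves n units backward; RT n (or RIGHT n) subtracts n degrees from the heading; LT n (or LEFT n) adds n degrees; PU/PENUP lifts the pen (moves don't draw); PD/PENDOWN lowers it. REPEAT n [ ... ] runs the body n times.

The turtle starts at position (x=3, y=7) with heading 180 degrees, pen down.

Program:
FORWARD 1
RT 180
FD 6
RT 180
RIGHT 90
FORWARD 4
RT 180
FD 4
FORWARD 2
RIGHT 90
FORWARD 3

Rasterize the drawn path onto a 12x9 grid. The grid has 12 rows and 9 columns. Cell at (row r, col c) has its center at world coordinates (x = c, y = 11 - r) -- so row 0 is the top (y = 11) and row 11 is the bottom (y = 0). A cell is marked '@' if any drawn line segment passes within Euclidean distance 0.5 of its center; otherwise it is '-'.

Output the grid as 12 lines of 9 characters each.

Segment 0: (3,7) -> (2,7)
Segment 1: (2,7) -> (8,7)
Segment 2: (8,7) -> (8,11)
Segment 3: (8,11) -> (8,7)
Segment 4: (8,7) -> (8,5)
Segment 5: (8,5) -> (5,5)

Answer: --------@
--------@
--------@
--------@
--@@@@@@@
--------@
-----@@@@
---------
---------
---------
---------
---------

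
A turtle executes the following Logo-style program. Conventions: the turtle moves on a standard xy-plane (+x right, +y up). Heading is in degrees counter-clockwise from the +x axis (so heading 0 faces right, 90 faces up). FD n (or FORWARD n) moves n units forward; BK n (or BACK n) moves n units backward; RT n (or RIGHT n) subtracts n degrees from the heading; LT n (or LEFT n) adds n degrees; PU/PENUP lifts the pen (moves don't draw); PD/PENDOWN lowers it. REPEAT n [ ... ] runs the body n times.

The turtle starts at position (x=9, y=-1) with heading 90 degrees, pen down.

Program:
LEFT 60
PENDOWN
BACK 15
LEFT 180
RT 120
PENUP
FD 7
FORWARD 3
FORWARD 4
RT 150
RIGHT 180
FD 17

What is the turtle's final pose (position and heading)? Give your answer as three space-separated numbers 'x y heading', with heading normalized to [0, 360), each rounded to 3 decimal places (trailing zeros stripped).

Answer: 1.366 -30.222 240

Derivation:
Executing turtle program step by step:
Start: pos=(9,-1), heading=90, pen down
LT 60: heading 90 -> 150
PD: pen down
BK 15: (9,-1) -> (21.99,-8.5) [heading=150, draw]
LT 180: heading 150 -> 330
RT 120: heading 330 -> 210
PU: pen up
FD 7: (21.99,-8.5) -> (15.928,-12) [heading=210, move]
FD 3: (15.928,-12) -> (13.33,-13.5) [heading=210, move]
FD 4: (13.33,-13.5) -> (9.866,-15.5) [heading=210, move]
RT 150: heading 210 -> 60
RT 180: heading 60 -> 240
FD 17: (9.866,-15.5) -> (1.366,-30.222) [heading=240, move]
Final: pos=(1.366,-30.222), heading=240, 1 segment(s) drawn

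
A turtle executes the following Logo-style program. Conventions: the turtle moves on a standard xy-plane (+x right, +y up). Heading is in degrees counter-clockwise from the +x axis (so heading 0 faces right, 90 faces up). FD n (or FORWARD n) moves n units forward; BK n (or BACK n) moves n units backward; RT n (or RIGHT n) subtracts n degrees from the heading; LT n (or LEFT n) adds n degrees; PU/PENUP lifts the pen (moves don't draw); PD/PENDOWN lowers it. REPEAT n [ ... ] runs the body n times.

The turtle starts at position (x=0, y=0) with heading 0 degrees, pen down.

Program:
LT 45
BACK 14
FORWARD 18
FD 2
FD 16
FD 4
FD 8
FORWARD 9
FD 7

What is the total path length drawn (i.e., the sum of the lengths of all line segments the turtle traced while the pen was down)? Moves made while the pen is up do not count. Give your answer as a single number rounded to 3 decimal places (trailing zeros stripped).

Answer: 78

Derivation:
Executing turtle program step by step:
Start: pos=(0,0), heading=0, pen down
LT 45: heading 0 -> 45
BK 14: (0,0) -> (-9.899,-9.899) [heading=45, draw]
FD 18: (-9.899,-9.899) -> (2.828,2.828) [heading=45, draw]
FD 2: (2.828,2.828) -> (4.243,4.243) [heading=45, draw]
FD 16: (4.243,4.243) -> (15.556,15.556) [heading=45, draw]
FD 4: (15.556,15.556) -> (18.385,18.385) [heading=45, draw]
FD 8: (18.385,18.385) -> (24.042,24.042) [heading=45, draw]
FD 9: (24.042,24.042) -> (30.406,30.406) [heading=45, draw]
FD 7: (30.406,30.406) -> (35.355,35.355) [heading=45, draw]
Final: pos=(35.355,35.355), heading=45, 8 segment(s) drawn

Segment lengths:
  seg 1: (0,0) -> (-9.899,-9.899), length = 14
  seg 2: (-9.899,-9.899) -> (2.828,2.828), length = 18
  seg 3: (2.828,2.828) -> (4.243,4.243), length = 2
  seg 4: (4.243,4.243) -> (15.556,15.556), length = 16
  seg 5: (15.556,15.556) -> (18.385,18.385), length = 4
  seg 6: (18.385,18.385) -> (24.042,24.042), length = 8
  seg 7: (24.042,24.042) -> (30.406,30.406), length = 9
  seg 8: (30.406,30.406) -> (35.355,35.355), length = 7
Total = 78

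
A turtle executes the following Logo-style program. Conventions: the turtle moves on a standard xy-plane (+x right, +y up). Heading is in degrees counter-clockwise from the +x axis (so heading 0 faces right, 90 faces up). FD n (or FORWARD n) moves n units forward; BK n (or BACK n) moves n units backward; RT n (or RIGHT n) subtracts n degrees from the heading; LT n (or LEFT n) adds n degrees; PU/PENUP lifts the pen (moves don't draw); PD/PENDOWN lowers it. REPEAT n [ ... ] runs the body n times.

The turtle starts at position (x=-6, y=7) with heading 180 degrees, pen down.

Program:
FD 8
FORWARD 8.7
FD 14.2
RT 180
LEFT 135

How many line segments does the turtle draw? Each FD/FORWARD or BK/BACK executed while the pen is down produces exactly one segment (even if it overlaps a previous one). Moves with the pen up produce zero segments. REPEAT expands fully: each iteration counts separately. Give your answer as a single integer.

Executing turtle program step by step:
Start: pos=(-6,7), heading=180, pen down
FD 8: (-6,7) -> (-14,7) [heading=180, draw]
FD 8.7: (-14,7) -> (-22.7,7) [heading=180, draw]
FD 14.2: (-22.7,7) -> (-36.9,7) [heading=180, draw]
RT 180: heading 180 -> 0
LT 135: heading 0 -> 135
Final: pos=(-36.9,7), heading=135, 3 segment(s) drawn
Segments drawn: 3

Answer: 3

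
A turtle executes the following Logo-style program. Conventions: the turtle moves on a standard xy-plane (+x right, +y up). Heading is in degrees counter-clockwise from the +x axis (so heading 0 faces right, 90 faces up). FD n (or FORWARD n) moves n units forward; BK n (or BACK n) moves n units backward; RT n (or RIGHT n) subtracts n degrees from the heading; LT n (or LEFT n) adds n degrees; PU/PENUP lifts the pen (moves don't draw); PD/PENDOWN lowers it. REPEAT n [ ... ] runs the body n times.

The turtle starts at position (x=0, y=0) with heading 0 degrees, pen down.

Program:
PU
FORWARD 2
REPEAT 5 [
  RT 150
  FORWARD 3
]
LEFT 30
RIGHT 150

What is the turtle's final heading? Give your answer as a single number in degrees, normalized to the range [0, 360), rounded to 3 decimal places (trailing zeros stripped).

Answer: 210

Derivation:
Executing turtle program step by step:
Start: pos=(0,0), heading=0, pen down
PU: pen up
FD 2: (0,0) -> (2,0) [heading=0, move]
REPEAT 5 [
  -- iteration 1/5 --
  RT 150: heading 0 -> 210
  FD 3: (2,0) -> (-0.598,-1.5) [heading=210, move]
  -- iteration 2/5 --
  RT 150: heading 210 -> 60
  FD 3: (-0.598,-1.5) -> (0.902,1.098) [heading=60, move]
  -- iteration 3/5 --
  RT 150: heading 60 -> 270
  FD 3: (0.902,1.098) -> (0.902,-1.902) [heading=270, move]
  -- iteration 4/5 --
  RT 150: heading 270 -> 120
  FD 3: (0.902,-1.902) -> (-0.598,0.696) [heading=120, move]
  -- iteration 5/5 --
  RT 150: heading 120 -> 330
  FD 3: (-0.598,0.696) -> (2,-0.804) [heading=330, move]
]
LT 30: heading 330 -> 0
RT 150: heading 0 -> 210
Final: pos=(2,-0.804), heading=210, 0 segment(s) drawn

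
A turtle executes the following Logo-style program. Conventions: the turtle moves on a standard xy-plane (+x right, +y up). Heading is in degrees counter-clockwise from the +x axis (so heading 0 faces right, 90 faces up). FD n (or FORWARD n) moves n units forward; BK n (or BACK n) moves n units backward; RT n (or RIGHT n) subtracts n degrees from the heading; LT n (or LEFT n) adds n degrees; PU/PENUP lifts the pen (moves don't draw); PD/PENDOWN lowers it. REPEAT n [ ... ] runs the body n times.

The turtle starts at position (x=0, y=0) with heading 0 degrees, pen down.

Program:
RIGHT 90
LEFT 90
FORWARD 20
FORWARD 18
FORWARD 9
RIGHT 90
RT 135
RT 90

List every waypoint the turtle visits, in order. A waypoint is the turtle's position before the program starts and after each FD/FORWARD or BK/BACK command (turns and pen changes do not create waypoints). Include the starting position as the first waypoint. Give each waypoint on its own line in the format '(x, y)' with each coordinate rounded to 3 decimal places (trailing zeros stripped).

Answer: (0, 0)
(20, 0)
(38, 0)
(47, 0)

Derivation:
Executing turtle program step by step:
Start: pos=(0,0), heading=0, pen down
RT 90: heading 0 -> 270
LT 90: heading 270 -> 0
FD 20: (0,0) -> (20,0) [heading=0, draw]
FD 18: (20,0) -> (38,0) [heading=0, draw]
FD 9: (38,0) -> (47,0) [heading=0, draw]
RT 90: heading 0 -> 270
RT 135: heading 270 -> 135
RT 90: heading 135 -> 45
Final: pos=(47,0), heading=45, 3 segment(s) drawn
Waypoints (4 total):
(0, 0)
(20, 0)
(38, 0)
(47, 0)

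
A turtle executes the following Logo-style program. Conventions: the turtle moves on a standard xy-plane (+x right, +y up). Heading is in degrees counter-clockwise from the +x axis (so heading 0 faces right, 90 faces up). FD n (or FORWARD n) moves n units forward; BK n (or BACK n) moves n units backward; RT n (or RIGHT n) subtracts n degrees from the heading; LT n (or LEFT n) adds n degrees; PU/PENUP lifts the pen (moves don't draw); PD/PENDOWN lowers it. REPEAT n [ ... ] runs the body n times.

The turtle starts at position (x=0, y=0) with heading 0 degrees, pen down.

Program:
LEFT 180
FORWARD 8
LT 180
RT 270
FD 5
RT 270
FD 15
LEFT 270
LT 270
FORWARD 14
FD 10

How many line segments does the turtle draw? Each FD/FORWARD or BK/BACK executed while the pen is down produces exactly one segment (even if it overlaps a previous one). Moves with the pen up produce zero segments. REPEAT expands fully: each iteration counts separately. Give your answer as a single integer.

Executing turtle program step by step:
Start: pos=(0,0), heading=0, pen down
LT 180: heading 0 -> 180
FD 8: (0,0) -> (-8,0) [heading=180, draw]
LT 180: heading 180 -> 0
RT 270: heading 0 -> 90
FD 5: (-8,0) -> (-8,5) [heading=90, draw]
RT 270: heading 90 -> 180
FD 15: (-8,5) -> (-23,5) [heading=180, draw]
LT 270: heading 180 -> 90
LT 270: heading 90 -> 0
FD 14: (-23,5) -> (-9,5) [heading=0, draw]
FD 10: (-9,5) -> (1,5) [heading=0, draw]
Final: pos=(1,5), heading=0, 5 segment(s) drawn
Segments drawn: 5

Answer: 5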